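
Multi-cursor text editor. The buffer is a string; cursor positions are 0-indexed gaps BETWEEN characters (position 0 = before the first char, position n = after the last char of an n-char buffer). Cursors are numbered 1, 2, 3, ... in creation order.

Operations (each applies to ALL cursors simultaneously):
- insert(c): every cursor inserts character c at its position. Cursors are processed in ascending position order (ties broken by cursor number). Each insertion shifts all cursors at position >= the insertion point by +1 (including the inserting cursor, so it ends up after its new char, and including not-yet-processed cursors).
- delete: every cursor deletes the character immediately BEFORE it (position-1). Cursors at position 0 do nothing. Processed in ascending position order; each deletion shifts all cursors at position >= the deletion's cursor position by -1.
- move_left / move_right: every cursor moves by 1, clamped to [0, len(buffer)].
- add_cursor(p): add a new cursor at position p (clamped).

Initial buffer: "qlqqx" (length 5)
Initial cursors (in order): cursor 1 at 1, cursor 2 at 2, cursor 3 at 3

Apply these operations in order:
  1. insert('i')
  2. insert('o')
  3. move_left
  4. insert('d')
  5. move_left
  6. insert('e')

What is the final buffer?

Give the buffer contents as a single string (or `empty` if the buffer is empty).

After op 1 (insert('i')): buffer="qiliqiqx" (len 8), cursors c1@2 c2@4 c3@6, authorship .1.2.3..
After op 2 (insert('o')): buffer="qiolioqioqx" (len 11), cursors c1@3 c2@6 c3@9, authorship .11.22.33..
After op 3 (move_left): buffer="qiolioqioqx" (len 11), cursors c1@2 c2@5 c3@8, authorship .11.22.33..
After op 4 (insert('d')): buffer="qidolidoqidoqx" (len 14), cursors c1@3 c2@7 c3@11, authorship .111.222.333..
After op 5 (move_left): buffer="qidolidoqidoqx" (len 14), cursors c1@2 c2@6 c3@10, authorship .111.222.333..
After op 6 (insert('e')): buffer="qiedoliedoqiedoqx" (len 17), cursors c1@3 c2@8 c3@13, authorship .1111.2222.3333..

Answer: qiedoliedoqiedoqx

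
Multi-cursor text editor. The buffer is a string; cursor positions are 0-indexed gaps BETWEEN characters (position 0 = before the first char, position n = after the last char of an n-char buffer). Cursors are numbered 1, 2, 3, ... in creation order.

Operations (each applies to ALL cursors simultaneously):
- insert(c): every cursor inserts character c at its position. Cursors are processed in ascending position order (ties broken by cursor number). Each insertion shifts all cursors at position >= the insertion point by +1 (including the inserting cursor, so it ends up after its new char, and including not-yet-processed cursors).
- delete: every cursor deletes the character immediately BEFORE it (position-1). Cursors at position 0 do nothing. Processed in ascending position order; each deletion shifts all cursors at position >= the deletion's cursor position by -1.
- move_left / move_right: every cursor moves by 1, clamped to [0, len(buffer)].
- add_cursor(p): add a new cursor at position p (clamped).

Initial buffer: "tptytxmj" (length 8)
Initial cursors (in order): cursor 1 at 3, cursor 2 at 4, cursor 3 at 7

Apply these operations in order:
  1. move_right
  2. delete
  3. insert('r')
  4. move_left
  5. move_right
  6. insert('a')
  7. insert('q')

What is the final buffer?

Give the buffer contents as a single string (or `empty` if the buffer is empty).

After op 1 (move_right): buffer="tptytxmj" (len 8), cursors c1@4 c2@5 c3@8, authorship ........
After op 2 (delete): buffer="tptxm" (len 5), cursors c1@3 c2@3 c3@5, authorship .....
After op 3 (insert('r')): buffer="tptrrxmr" (len 8), cursors c1@5 c2@5 c3@8, authorship ...12..3
After op 4 (move_left): buffer="tptrrxmr" (len 8), cursors c1@4 c2@4 c3@7, authorship ...12..3
After op 5 (move_right): buffer="tptrrxmr" (len 8), cursors c1@5 c2@5 c3@8, authorship ...12..3
After op 6 (insert('a')): buffer="tptrraaxmra" (len 11), cursors c1@7 c2@7 c3@11, authorship ...1212..33
After op 7 (insert('q')): buffer="tptrraaqqxmraq" (len 14), cursors c1@9 c2@9 c3@14, authorship ...121212..333

Answer: tptrraaqqxmraq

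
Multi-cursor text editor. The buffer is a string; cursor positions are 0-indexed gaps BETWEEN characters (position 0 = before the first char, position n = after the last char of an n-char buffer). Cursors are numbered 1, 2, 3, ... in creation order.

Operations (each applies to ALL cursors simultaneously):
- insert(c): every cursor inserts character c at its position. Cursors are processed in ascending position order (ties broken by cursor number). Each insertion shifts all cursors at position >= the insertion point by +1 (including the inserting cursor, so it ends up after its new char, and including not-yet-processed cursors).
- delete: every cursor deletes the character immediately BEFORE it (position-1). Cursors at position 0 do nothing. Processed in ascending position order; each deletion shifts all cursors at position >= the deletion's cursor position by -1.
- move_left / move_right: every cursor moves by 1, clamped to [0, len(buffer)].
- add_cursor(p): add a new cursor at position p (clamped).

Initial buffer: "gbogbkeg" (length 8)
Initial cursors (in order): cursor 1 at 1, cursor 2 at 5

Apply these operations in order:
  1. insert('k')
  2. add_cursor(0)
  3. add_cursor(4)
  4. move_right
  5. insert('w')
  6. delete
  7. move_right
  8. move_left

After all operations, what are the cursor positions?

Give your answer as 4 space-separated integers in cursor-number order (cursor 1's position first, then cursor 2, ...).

After op 1 (insert('k')): buffer="gkbogbkkeg" (len 10), cursors c1@2 c2@7, authorship .1....2...
After op 2 (add_cursor(0)): buffer="gkbogbkkeg" (len 10), cursors c3@0 c1@2 c2@7, authorship .1....2...
After op 3 (add_cursor(4)): buffer="gkbogbkkeg" (len 10), cursors c3@0 c1@2 c4@4 c2@7, authorship .1....2...
After op 4 (move_right): buffer="gkbogbkkeg" (len 10), cursors c3@1 c1@3 c4@5 c2@8, authorship .1....2...
After op 5 (insert('w')): buffer="gwkbwogwbkkweg" (len 14), cursors c3@2 c1@5 c4@8 c2@12, authorship .31.1..4.2.2..
After op 6 (delete): buffer="gkbogbkkeg" (len 10), cursors c3@1 c1@3 c4@5 c2@8, authorship .1....2...
After op 7 (move_right): buffer="gkbogbkkeg" (len 10), cursors c3@2 c1@4 c4@6 c2@9, authorship .1....2...
After op 8 (move_left): buffer="gkbogbkkeg" (len 10), cursors c3@1 c1@3 c4@5 c2@8, authorship .1....2...

Answer: 3 8 1 5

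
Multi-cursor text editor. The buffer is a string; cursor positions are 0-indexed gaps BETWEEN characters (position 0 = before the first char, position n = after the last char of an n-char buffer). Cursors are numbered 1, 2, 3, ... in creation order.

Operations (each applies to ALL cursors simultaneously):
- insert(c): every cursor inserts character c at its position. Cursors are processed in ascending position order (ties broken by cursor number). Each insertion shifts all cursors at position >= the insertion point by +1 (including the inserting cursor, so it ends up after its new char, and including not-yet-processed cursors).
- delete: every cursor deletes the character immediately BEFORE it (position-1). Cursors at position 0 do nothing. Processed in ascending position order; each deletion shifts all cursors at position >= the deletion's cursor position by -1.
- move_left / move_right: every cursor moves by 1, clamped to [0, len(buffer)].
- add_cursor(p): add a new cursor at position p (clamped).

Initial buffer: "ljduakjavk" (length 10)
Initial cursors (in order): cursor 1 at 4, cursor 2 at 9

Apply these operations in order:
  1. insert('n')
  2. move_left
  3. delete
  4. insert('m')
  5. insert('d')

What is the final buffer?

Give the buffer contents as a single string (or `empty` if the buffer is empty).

After op 1 (insert('n')): buffer="ljdunakjavnk" (len 12), cursors c1@5 c2@11, authorship ....1.....2.
After op 2 (move_left): buffer="ljdunakjavnk" (len 12), cursors c1@4 c2@10, authorship ....1.....2.
After op 3 (delete): buffer="ljdnakjank" (len 10), cursors c1@3 c2@8, authorship ...1....2.
After op 4 (insert('m')): buffer="ljdmnakjamnk" (len 12), cursors c1@4 c2@10, authorship ...11....22.
After op 5 (insert('d')): buffer="ljdmdnakjamdnk" (len 14), cursors c1@5 c2@12, authorship ...111....222.

Answer: ljdmdnakjamdnk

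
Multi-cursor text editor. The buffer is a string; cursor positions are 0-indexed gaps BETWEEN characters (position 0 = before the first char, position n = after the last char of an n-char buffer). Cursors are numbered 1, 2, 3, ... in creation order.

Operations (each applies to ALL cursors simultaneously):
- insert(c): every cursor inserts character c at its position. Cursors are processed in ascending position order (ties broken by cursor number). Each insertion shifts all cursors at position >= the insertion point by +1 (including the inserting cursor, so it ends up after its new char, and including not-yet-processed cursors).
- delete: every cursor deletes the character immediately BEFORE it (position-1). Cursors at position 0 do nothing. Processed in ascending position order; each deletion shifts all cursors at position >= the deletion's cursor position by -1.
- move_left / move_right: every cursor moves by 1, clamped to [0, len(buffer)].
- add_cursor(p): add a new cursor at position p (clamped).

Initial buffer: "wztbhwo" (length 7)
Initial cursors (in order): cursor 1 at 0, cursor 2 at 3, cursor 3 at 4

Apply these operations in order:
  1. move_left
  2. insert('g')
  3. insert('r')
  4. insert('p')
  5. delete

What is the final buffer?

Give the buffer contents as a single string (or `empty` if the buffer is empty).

Answer: grwzgrtgrbhwo

Derivation:
After op 1 (move_left): buffer="wztbhwo" (len 7), cursors c1@0 c2@2 c3@3, authorship .......
After op 2 (insert('g')): buffer="gwzgtgbhwo" (len 10), cursors c1@1 c2@4 c3@6, authorship 1..2.3....
After op 3 (insert('r')): buffer="grwzgrtgrbhwo" (len 13), cursors c1@2 c2@6 c3@9, authorship 11..22.33....
After op 4 (insert('p')): buffer="grpwzgrptgrpbhwo" (len 16), cursors c1@3 c2@8 c3@12, authorship 111..222.333....
After op 5 (delete): buffer="grwzgrtgrbhwo" (len 13), cursors c1@2 c2@6 c3@9, authorship 11..22.33....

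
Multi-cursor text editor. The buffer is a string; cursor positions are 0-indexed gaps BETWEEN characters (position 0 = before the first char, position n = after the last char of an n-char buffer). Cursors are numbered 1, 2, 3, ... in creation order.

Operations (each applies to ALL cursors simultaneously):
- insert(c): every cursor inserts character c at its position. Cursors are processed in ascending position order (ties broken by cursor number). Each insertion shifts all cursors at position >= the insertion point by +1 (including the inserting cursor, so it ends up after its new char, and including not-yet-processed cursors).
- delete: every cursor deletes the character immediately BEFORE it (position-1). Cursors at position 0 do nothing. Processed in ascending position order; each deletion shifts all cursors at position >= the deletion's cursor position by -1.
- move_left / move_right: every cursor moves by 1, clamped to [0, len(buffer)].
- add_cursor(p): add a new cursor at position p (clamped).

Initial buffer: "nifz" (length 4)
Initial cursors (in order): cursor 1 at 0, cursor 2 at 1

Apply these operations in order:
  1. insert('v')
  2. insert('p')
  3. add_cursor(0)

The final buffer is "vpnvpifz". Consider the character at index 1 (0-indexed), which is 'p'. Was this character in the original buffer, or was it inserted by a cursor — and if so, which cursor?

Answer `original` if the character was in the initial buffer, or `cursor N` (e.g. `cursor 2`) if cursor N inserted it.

Answer: cursor 1

Derivation:
After op 1 (insert('v')): buffer="vnvifz" (len 6), cursors c1@1 c2@3, authorship 1.2...
After op 2 (insert('p')): buffer="vpnvpifz" (len 8), cursors c1@2 c2@5, authorship 11.22...
After op 3 (add_cursor(0)): buffer="vpnvpifz" (len 8), cursors c3@0 c1@2 c2@5, authorship 11.22...
Authorship (.=original, N=cursor N): 1 1 . 2 2 . . .
Index 1: author = 1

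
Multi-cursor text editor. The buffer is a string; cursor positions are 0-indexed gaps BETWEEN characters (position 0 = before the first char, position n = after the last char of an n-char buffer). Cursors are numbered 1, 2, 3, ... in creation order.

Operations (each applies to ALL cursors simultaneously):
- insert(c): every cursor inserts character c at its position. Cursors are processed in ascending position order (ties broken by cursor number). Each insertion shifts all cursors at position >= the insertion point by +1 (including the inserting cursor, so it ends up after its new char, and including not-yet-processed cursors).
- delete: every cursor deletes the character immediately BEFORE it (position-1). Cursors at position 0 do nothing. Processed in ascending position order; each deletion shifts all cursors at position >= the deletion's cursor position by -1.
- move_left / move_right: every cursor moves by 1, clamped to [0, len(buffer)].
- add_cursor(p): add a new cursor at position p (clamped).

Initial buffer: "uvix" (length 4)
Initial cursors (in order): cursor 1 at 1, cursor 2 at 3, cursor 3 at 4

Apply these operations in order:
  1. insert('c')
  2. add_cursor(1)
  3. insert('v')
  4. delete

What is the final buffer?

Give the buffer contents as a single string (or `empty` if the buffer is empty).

Answer: ucvicxc

Derivation:
After op 1 (insert('c')): buffer="ucvicxc" (len 7), cursors c1@2 c2@5 c3@7, authorship .1..2.3
After op 2 (add_cursor(1)): buffer="ucvicxc" (len 7), cursors c4@1 c1@2 c2@5 c3@7, authorship .1..2.3
After op 3 (insert('v')): buffer="uvcvvicvxcv" (len 11), cursors c4@2 c1@4 c2@8 c3@11, authorship .411..22.33
After op 4 (delete): buffer="ucvicxc" (len 7), cursors c4@1 c1@2 c2@5 c3@7, authorship .1..2.3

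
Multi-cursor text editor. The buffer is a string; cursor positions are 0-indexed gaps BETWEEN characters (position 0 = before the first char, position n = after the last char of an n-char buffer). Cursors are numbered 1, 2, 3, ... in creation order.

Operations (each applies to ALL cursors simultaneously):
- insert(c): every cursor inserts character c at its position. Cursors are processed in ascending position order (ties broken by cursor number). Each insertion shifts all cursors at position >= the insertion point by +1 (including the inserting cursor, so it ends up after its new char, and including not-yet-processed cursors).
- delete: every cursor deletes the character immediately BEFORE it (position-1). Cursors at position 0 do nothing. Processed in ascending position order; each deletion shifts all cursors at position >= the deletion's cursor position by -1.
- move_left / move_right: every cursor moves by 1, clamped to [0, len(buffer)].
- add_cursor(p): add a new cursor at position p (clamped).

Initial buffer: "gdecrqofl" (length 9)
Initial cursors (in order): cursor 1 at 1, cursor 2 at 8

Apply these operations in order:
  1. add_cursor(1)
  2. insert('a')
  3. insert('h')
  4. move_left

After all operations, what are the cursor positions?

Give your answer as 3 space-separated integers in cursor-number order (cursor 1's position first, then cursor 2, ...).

After op 1 (add_cursor(1)): buffer="gdecrqofl" (len 9), cursors c1@1 c3@1 c2@8, authorship .........
After op 2 (insert('a')): buffer="gaadecrqofal" (len 12), cursors c1@3 c3@3 c2@11, authorship .13.......2.
After op 3 (insert('h')): buffer="gaahhdecrqofahl" (len 15), cursors c1@5 c3@5 c2@14, authorship .1313.......22.
After op 4 (move_left): buffer="gaahhdecrqofahl" (len 15), cursors c1@4 c3@4 c2@13, authorship .1313.......22.

Answer: 4 13 4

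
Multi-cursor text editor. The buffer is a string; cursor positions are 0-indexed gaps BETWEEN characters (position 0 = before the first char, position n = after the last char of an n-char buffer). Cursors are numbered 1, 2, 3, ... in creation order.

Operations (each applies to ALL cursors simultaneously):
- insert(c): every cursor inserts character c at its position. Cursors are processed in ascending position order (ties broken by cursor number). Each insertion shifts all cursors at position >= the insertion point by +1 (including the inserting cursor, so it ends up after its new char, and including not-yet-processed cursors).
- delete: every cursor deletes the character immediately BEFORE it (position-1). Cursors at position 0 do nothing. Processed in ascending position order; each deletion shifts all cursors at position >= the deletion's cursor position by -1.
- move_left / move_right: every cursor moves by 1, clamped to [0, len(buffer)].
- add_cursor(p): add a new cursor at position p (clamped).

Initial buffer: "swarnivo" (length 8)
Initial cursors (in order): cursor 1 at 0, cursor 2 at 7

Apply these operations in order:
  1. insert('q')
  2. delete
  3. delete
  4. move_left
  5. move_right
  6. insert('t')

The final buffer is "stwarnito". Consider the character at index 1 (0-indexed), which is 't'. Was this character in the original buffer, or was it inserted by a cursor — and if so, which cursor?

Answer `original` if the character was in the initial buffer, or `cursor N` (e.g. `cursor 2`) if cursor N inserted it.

After op 1 (insert('q')): buffer="qswarnivqo" (len 10), cursors c1@1 c2@9, authorship 1.......2.
After op 2 (delete): buffer="swarnivo" (len 8), cursors c1@0 c2@7, authorship ........
After op 3 (delete): buffer="swarnio" (len 7), cursors c1@0 c2@6, authorship .......
After op 4 (move_left): buffer="swarnio" (len 7), cursors c1@0 c2@5, authorship .......
After op 5 (move_right): buffer="swarnio" (len 7), cursors c1@1 c2@6, authorship .......
After op 6 (insert('t')): buffer="stwarnito" (len 9), cursors c1@2 c2@8, authorship .1.....2.
Authorship (.=original, N=cursor N): . 1 . . . . . 2 .
Index 1: author = 1

Answer: cursor 1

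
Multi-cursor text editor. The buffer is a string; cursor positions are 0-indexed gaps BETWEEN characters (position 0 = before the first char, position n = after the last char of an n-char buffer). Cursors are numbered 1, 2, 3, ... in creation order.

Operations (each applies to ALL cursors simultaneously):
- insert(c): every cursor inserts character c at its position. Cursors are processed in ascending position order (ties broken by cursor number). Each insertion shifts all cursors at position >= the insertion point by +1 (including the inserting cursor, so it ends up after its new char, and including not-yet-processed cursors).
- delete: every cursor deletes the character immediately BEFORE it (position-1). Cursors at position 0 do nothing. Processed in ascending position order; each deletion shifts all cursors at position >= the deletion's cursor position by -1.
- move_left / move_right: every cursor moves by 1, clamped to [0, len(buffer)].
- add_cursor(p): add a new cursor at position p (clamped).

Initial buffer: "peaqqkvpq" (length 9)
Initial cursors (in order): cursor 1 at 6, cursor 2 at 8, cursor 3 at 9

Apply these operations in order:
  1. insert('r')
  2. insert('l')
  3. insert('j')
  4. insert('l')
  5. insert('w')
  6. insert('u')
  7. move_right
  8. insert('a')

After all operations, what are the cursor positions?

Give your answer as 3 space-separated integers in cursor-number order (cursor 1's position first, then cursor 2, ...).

After op 1 (insert('r')): buffer="peaqqkrvprqr" (len 12), cursors c1@7 c2@10 c3@12, authorship ......1..2.3
After op 2 (insert('l')): buffer="peaqqkrlvprlqrl" (len 15), cursors c1@8 c2@12 c3@15, authorship ......11..22.33
After op 3 (insert('j')): buffer="peaqqkrljvprljqrlj" (len 18), cursors c1@9 c2@14 c3@18, authorship ......111..222.333
After op 4 (insert('l')): buffer="peaqqkrljlvprljlqrljl" (len 21), cursors c1@10 c2@16 c3@21, authorship ......1111..2222.3333
After op 5 (insert('w')): buffer="peaqqkrljlwvprljlwqrljlw" (len 24), cursors c1@11 c2@18 c3@24, authorship ......11111..22222.33333
After op 6 (insert('u')): buffer="peaqqkrljlwuvprljlwuqrljlwu" (len 27), cursors c1@12 c2@20 c3@27, authorship ......111111..222222.333333
After op 7 (move_right): buffer="peaqqkrljlwuvprljlwuqrljlwu" (len 27), cursors c1@13 c2@21 c3@27, authorship ......111111..222222.333333
After op 8 (insert('a')): buffer="peaqqkrljlwuvaprljlwuqarljlwua" (len 30), cursors c1@14 c2@23 c3@30, authorship ......111111.1.222222.23333333

Answer: 14 23 30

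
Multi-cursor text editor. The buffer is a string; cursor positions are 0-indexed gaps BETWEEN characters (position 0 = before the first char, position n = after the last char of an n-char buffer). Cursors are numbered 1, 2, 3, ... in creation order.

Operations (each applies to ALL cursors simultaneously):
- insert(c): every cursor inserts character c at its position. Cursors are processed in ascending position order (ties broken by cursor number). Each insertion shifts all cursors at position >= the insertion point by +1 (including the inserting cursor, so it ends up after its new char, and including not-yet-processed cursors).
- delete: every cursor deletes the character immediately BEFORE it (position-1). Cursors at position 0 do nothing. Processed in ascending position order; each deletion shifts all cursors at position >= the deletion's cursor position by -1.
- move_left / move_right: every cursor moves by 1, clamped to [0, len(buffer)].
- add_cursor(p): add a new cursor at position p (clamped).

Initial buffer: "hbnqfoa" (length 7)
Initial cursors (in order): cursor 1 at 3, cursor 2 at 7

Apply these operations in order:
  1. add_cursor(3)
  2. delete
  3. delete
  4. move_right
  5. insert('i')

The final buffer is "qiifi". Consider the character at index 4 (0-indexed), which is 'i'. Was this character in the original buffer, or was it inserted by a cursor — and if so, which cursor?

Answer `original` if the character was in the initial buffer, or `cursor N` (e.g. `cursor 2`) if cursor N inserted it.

Answer: cursor 2

Derivation:
After op 1 (add_cursor(3)): buffer="hbnqfoa" (len 7), cursors c1@3 c3@3 c2@7, authorship .......
After op 2 (delete): buffer="hqfo" (len 4), cursors c1@1 c3@1 c2@4, authorship ....
After op 3 (delete): buffer="qf" (len 2), cursors c1@0 c3@0 c2@2, authorship ..
After op 4 (move_right): buffer="qf" (len 2), cursors c1@1 c3@1 c2@2, authorship ..
After op 5 (insert('i')): buffer="qiifi" (len 5), cursors c1@3 c3@3 c2@5, authorship .13.2
Authorship (.=original, N=cursor N): . 1 3 . 2
Index 4: author = 2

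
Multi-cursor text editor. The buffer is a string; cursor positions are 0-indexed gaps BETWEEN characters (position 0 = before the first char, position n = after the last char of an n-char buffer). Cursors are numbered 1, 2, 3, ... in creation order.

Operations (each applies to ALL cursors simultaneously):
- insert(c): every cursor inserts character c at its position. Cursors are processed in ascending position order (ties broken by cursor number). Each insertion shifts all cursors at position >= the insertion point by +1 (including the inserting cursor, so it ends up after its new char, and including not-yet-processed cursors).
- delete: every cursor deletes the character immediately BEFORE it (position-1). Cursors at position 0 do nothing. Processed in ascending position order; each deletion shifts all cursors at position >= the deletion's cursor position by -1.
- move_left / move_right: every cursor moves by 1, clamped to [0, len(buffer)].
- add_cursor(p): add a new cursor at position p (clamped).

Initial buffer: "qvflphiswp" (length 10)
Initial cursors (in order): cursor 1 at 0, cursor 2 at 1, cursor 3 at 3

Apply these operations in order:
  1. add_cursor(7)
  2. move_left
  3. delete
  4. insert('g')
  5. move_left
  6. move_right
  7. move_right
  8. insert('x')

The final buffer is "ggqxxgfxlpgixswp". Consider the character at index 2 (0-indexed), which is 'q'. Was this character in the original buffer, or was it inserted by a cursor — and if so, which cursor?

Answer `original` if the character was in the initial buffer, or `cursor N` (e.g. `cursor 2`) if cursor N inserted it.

After op 1 (add_cursor(7)): buffer="qvflphiswp" (len 10), cursors c1@0 c2@1 c3@3 c4@7, authorship ..........
After op 2 (move_left): buffer="qvflphiswp" (len 10), cursors c1@0 c2@0 c3@2 c4@6, authorship ..........
After op 3 (delete): buffer="qflpiswp" (len 8), cursors c1@0 c2@0 c3@1 c4@4, authorship ........
After op 4 (insert('g')): buffer="ggqgflpgiswp" (len 12), cursors c1@2 c2@2 c3@4 c4@8, authorship 12.3...4....
After op 5 (move_left): buffer="ggqgflpgiswp" (len 12), cursors c1@1 c2@1 c3@3 c4@7, authorship 12.3...4....
After op 6 (move_right): buffer="ggqgflpgiswp" (len 12), cursors c1@2 c2@2 c3@4 c4@8, authorship 12.3...4....
After op 7 (move_right): buffer="ggqgflpgiswp" (len 12), cursors c1@3 c2@3 c3@5 c4@9, authorship 12.3...4....
After op 8 (insert('x')): buffer="ggqxxgfxlpgixswp" (len 16), cursors c1@5 c2@5 c3@8 c4@13, authorship 12.123.3..4.4...
Authorship (.=original, N=cursor N): 1 2 . 1 2 3 . 3 . . 4 . 4 . . .
Index 2: author = original

Answer: original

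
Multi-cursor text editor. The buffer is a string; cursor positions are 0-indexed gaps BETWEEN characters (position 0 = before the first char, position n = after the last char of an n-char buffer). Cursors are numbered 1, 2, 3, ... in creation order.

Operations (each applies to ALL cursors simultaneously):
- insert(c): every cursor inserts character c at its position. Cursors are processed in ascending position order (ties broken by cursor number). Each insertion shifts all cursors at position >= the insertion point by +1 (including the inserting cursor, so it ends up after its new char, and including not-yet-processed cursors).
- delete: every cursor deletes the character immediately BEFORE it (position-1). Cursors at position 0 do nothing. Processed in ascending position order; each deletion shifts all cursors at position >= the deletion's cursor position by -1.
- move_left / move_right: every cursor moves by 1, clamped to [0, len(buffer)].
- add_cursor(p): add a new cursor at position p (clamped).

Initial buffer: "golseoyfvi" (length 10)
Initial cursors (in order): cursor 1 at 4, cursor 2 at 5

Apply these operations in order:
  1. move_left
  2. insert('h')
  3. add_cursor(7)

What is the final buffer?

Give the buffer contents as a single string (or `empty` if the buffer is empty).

After op 1 (move_left): buffer="golseoyfvi" (len 10), cursors c1@3 c2@4, authorship ..........
After op 2 (insert('h')): buffer="golhsheoyfvi" (len 12), cursors c1@4 c2@6, authorship ...1.2......
After op 3 (add_cursor(7)): buffer="golhsheoyfvi" (len 12), cursors c1@4 c2@6 c3@7, authorship ...1.2......

Answer: golhsheoyfvi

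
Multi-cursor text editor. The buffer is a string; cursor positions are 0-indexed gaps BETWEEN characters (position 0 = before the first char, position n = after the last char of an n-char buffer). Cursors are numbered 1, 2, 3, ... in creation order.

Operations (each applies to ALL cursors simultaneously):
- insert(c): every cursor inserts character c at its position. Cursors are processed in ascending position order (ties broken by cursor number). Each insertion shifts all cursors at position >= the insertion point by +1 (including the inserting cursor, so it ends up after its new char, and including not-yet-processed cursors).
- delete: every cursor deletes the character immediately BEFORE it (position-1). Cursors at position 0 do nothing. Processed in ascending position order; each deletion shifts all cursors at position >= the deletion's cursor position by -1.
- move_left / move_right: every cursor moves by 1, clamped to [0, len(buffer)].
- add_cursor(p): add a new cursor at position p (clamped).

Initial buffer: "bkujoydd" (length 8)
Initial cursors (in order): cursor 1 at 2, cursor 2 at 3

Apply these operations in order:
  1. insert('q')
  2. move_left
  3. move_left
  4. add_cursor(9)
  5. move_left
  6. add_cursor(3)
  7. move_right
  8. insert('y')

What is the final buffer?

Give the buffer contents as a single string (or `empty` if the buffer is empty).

Answer: bykqyuyqjoydyd

Derivation:
After op 1 (insert('q')): buffer="bkquqjoydd" (len 10), cursors c1@3 c2@5, authorship ..1.2.....
After op 2 (move_left): buffer="bkquqjoydd" (len 10), cursors c1@2 c2@4, authorship ..1.2.....
After op 3 (move_left): buffer="bkquqjoydd" (len 10), cursors c1@1 c2@3, authorship ..1.2.....
After op 4 (add_cursor(9)): buffer="bkquqjoydd" (len 10), cursors c1@1 c2@3 c3@9, authorship ..1.2.....
After op 5 (move_left): buffer="bkquqjoydd" (len 10), cursors c1@0 c2@2 c3@8, authorship ..1.2.....
After op 6 (add_cursor(3)): buffer="bkquqjoydd" (len 10), cursors c1@0 c2@2 c4@3 c3@8, authorship ..1.2.....
After op 7 (move_right): buffer="bkquqjoydd" (len 10), cursors c1@1 c2@3 c4@4 c3@9, authorship ..1.2.....
After op 8 (insert('y')): buffer="bykqyuyqjoydyd" (len 14), cursors c1@2 c2@5 c4@7 c3@13, authorship .1.12.42....3.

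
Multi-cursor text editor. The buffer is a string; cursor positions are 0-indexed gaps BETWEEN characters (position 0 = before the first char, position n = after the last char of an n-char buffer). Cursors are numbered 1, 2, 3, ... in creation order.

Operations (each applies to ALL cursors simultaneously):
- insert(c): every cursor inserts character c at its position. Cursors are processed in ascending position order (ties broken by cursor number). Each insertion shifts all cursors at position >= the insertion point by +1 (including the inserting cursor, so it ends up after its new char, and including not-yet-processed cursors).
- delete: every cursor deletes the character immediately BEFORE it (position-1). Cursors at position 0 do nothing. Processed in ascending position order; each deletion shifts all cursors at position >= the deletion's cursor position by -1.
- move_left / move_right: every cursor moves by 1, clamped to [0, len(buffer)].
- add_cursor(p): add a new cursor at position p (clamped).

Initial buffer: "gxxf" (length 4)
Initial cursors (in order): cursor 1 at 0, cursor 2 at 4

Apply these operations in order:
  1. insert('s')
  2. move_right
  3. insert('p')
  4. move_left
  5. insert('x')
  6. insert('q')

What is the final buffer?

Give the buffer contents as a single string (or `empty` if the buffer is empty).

After op 1 (insert('s')): buffer="sgxxfs" (len 6), cursors c1@1 c2@6, authorship 1....2
After op 2 (move_right): buffer="sgxxfs" (len 6), cursors c1@2 c2@6, authorship 1....2
After op 3 (insert('p')): buffer="sgpxxfsp" (len 8), cursors c1@3 c2@8, authorship 1.1...22
After op 4 (move_left): buffer="sgpxxfsp" (len 8), cursors c1@2 c2@7, authorship 1.1...22
After op 5 (insert('x')): buffer="sgxpxxfsxp" (len 10), cursors c1@3 c2@9, authorship 1.11...222
After op 6 (insert('q')): buffer="sgxqpxxfsxqp" (len 12), cursors c1@4 c2@11, authorship 1.111...2222

Answer: sgxqpxxfsxqp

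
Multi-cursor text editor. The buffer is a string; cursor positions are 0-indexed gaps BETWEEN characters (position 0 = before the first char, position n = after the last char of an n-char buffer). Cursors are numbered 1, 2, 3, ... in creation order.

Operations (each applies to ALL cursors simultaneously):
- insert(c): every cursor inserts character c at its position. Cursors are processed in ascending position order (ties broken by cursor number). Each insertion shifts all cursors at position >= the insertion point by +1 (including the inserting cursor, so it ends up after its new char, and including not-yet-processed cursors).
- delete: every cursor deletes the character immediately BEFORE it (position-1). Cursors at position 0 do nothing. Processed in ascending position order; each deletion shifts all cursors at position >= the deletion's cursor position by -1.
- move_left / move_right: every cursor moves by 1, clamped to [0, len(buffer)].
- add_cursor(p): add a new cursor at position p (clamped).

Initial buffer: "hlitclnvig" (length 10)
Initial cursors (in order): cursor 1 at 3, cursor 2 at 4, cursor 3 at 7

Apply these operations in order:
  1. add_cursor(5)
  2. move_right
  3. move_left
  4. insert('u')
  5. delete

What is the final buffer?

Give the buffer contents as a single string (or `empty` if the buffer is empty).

After op 1 (add_cursor(5)): buffer="hlitclnvig" (len 10), cursors c1@3 c2@4 c4@5 c3@7, authorship ..........
After op 2 (move_right): buffer="hlitclnvig" (len 10), cursors c1@4 c2@5 c4@6 c3@8, authorship ..........
After op 3 (move_left): buffer="hlitclnvig" (len 10), cursors c1@3 c2@4 c4@5 c3@7, authorship ..........
After op 4 (insert('u')): buffer="hliutuculnuvig" (len 14), cursors c1@4 c2@6 c4@8 c3@11, authorship ...1.2.4..3...
After op 5 (delete): buffer="hlitclnvig" (len 10), cursors c1@3 c2@4 c4@5 c3@7, authorship ..........

Answer: hlitclnvig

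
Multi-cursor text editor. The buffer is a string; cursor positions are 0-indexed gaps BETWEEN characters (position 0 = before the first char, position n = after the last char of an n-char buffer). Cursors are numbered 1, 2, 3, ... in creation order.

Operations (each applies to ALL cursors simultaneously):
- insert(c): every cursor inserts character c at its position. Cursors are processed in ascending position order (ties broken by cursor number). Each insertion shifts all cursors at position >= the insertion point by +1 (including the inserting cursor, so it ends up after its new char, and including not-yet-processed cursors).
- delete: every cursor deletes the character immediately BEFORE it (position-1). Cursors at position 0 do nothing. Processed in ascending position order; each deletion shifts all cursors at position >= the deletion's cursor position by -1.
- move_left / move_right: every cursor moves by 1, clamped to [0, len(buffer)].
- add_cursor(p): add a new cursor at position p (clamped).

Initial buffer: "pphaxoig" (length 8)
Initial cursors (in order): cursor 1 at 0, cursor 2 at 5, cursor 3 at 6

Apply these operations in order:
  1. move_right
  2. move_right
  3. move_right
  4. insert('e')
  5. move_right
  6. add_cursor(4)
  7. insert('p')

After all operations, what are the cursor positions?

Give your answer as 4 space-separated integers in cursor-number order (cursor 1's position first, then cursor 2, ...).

Answer: 7 15 15 5

Derivation:
After op 1 (move_right): buffer="pphaxoig" (len 8), cursors c1@1 c2@6 c3@7, authorship ........
After op 2 (move_right): buffer="pphaxoig" (len 8), cursors c1@2 c2@7 c3@8, authorship ........
After op 3 (move_right): buffer="pphaxoig" (len 8), cursors c1@3 c2@8 c3@8, authorship ........
After op 4 (insert('e')): buffer="ppheaxoigee" (len 11), cursors c1@4 c2@11 c3@11, authorship ...1.....23
After op 5 (move_right): buffer="ppheaxoigee" (len 11), cursors c1@5 c2@11 c3@11, authorship ...1.....23
After op 6 (add_cursor(4)): buffer="ppheaxoigee" (len 11), cursors c4@4 c1@5 c2@11 c3@11, authorship ...1.....23
After op 7 (insert('p')): buffer="pphepapxoigeepp" (len 15), cursors c4@5 c1@7 c2@15 c3@15, authorship ...14.1....2323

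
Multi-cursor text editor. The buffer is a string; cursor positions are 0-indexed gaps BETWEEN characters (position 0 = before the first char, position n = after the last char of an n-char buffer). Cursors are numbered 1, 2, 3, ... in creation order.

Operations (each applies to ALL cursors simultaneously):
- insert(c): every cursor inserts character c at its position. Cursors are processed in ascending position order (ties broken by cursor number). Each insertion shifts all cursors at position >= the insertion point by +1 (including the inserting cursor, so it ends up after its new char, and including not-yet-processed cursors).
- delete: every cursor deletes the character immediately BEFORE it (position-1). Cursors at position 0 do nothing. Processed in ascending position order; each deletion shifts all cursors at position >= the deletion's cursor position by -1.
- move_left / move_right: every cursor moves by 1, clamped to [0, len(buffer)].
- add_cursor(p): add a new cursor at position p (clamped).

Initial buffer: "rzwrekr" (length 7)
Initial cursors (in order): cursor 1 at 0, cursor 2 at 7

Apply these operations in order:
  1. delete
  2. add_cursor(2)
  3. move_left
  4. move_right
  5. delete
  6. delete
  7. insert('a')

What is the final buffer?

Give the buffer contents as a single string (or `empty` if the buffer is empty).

After op 1 (delete): buffer="rzwrek" (len 6), cursors c1@0 c2@6, authorship ......
After op 2 (add_cursor(2)): buffer="rzwrek" (len 6), cursors c1@0 c3@2 c2@6, authorship ......
After op 3 (move_left): buffer="rzwrek" (len 6), cursors c1@0 c3@1 c2@5, authorship ......
After op 4 (move_right): buffer="rzwrek" (len 6), cursors c1@1 c3@2 c2@6, authorship ......
After op 5 (delete): buffer="wre" (len 3), cursors c1@0 c3@0 c2@3, authorship ...
After op 6 (delete): buffer="wr" (len 2), cursors c1@0 c3@0 c2@2, authorship ..
After op 7 (insert('a')): buffer="aawra" (len 5), cursors c1@2 c3@2 c2@5, authorship 13..2

Answer: aawra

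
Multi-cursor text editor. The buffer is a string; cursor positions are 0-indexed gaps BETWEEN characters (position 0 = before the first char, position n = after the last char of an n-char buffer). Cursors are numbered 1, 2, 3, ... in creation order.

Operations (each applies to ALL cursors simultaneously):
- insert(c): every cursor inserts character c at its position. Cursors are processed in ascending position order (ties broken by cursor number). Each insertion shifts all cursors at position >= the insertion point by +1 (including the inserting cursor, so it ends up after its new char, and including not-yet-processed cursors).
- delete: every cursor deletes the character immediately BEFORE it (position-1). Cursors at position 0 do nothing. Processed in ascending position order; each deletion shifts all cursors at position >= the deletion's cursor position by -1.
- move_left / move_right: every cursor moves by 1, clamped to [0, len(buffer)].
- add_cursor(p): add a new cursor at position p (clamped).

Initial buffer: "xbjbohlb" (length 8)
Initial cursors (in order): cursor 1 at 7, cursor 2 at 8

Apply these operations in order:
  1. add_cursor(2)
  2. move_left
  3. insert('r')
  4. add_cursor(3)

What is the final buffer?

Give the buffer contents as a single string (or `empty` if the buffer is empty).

Answer: xrbjbohrlrb

Derivation:
After op 1 (add_cursor(2)): buffer="xbjbohlb" (len 8), cursors c3@2 c1@7 c2@8, authorship ........
After op 2 (move_left): buffer="xbjbohlb" (len 8), cursors c3@1 c1@6 c2@7, authorship ........
After op 3 (insert('r')): buffer="xrbjbohrlrb" (len 11), cursors c3@2 c1@8 c2@10, authorship .3.....1.2.
After op 4 (add_cursor(3)): buffer="xrbjbohrlrb" (len 11), cursors c3@2 c4@3 c1@8 c2@10, authorship .3.....1.2.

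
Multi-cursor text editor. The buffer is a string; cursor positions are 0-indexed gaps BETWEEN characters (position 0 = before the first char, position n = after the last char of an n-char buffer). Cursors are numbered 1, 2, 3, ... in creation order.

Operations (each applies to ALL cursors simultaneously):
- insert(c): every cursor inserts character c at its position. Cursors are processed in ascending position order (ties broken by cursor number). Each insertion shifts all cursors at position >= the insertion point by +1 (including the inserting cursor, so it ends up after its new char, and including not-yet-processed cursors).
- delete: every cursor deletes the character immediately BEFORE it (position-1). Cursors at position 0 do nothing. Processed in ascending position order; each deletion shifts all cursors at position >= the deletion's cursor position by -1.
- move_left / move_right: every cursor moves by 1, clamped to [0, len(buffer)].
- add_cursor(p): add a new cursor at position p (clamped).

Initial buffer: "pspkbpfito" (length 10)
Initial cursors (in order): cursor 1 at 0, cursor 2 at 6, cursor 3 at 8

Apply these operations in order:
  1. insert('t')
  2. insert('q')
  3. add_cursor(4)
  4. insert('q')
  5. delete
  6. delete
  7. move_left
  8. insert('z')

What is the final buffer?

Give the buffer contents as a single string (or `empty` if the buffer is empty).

After op 1 (insert('t')): buffer="tpspkbptfitto" (len 13), cursors c1@1 c2@8 c3@11, authorship 1......2..3..
After op 2 (insert('q')): buffer="tqpspkbptqfitqto" (len 16), cursors c1@2 c2@10 c3@14, authorship 11......22..33..
After op 3 (add_cursor(4)): buffer="tqpspkbptqfitqto" (len 16), cursors c1@2 c4@4 c2@10 c3@14, authorship 11......22..33..
After op 4 (insert('q')): buffer="tqqpsqpkbptqqfitqqto" (len 20), cursors c1@3 c4@6 c2@13 c3@18, authorship 111..4....222..333..
After op 5 (delete): buffer="tqpspkbptqfitqto" (len 16), cursors c1@2 c4@4 c2@10 c3@14, authorship 11......22..33..
After op 6 (delete): buffer="tppkbptfitto" (len 12), cursors c1@1 c4@2 c2@7 c3@10, authorship 1.....2..3..
After op 7 (move_left): buffer="tppkbptfitto" (len 12), cursors c1@0 c4@1 c2@6 c3@9, authorship 1.....2..3..
After op 8 (insert('z')): buffer="ztzppkbpztfiztto" (len 16), cursors c1@1 c4@3 c2@9 c3@13, authorship 114.....22..33..

Answer: ztzppkbpztfiztto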